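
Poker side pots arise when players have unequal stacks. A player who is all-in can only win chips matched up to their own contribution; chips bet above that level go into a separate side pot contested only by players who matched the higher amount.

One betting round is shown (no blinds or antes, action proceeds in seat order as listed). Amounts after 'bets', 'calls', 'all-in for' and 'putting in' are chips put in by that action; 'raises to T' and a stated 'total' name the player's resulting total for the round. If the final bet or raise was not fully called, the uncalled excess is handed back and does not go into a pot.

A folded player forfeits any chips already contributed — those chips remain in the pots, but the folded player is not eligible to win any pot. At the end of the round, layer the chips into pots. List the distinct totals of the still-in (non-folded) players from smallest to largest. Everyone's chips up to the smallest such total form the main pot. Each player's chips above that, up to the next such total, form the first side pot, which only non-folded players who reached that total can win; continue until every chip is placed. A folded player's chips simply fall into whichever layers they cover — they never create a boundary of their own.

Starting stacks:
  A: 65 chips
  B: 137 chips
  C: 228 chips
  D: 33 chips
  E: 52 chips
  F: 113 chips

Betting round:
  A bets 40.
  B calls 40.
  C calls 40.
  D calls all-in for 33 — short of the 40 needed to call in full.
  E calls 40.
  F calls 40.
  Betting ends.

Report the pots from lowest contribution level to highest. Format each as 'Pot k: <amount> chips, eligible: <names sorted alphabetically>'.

Pot 1: 198 chips, eligible: A, B, C, D, E, F
Pot 2: 35 chips, eligible: A, B, C, E, F

Derivation:
Contributions: A=40, B=40, C=40, D=33, E=40, F=40
Pot levels (distinct totals of non-folded players): 33, 40
Layer 1-33: 33 each from A, B, C, D, E, F = 33*6 = 198 chips; eligible A, B, C, D, E, F
Layer 34-40: 7 each from A, B, C, E, F = 7*5 = 35 chips; eligible A, B, C, E, F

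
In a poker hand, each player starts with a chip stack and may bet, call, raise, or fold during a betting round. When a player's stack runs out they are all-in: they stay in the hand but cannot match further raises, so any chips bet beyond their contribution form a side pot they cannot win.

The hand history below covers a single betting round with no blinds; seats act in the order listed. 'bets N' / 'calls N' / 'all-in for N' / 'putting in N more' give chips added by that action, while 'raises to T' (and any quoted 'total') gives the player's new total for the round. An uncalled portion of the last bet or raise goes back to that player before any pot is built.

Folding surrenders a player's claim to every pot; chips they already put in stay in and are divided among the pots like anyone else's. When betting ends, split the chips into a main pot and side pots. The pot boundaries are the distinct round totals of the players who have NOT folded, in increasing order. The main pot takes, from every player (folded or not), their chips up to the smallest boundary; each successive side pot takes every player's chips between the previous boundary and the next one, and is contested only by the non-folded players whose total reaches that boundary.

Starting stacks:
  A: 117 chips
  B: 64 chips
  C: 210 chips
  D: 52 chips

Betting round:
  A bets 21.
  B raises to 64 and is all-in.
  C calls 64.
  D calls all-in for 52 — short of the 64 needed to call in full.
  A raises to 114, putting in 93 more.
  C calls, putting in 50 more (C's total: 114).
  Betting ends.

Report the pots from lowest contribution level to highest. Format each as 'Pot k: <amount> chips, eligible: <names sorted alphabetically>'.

Pot 1: 208 chips, eligible: A, B, C, D
Pot 2: 36 chips, eligible: A, B, C
Pot 3: 100 chips, eligible: A, C

Derivation:
Contributions: A=114, B=64, C=114, D=52
Pot levels (distinct totals of non-folded players): 52, 64, 114
Layer 1-52: 52 each from A, B, C, D = 52*4 = 208 chips; eligible A, B, C, D
Layer 53-64: 12 each from A, B, C = 12*3 = 36 chips; eligible A, B, C
Layer 65-114: 50 each from A, C = 50*2 = 100 chips; eligible A, C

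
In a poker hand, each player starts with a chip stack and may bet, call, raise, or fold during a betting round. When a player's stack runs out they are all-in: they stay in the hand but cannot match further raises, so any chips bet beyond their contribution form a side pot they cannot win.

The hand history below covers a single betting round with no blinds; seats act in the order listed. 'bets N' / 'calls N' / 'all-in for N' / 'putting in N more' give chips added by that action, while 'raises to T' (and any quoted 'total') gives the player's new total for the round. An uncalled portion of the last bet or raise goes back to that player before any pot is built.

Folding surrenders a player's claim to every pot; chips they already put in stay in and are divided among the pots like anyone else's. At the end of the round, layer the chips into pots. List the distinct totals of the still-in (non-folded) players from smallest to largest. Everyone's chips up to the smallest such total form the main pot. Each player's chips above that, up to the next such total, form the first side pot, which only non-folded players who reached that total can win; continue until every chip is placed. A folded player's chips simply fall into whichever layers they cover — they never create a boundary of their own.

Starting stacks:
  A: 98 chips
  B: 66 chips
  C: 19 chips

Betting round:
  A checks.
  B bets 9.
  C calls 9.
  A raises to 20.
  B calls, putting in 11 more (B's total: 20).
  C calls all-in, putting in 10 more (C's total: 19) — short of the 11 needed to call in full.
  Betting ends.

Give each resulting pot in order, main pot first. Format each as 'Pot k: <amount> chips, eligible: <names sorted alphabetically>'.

Contributions: A=20, B=20, C=19
Pot levels (distinct totals of non-folded players): 19, 20
Layer 1-19: 19 each from A, B, C = 19*3 = 57 chips; eligible A, B, C
Layer 20-20: 1 each from A, B = 1*2 = 2 chips; eligible A, B

Pot 1: 57 chips, eligible: A, B, C
Pot 2: 2 chips, eligible: A, B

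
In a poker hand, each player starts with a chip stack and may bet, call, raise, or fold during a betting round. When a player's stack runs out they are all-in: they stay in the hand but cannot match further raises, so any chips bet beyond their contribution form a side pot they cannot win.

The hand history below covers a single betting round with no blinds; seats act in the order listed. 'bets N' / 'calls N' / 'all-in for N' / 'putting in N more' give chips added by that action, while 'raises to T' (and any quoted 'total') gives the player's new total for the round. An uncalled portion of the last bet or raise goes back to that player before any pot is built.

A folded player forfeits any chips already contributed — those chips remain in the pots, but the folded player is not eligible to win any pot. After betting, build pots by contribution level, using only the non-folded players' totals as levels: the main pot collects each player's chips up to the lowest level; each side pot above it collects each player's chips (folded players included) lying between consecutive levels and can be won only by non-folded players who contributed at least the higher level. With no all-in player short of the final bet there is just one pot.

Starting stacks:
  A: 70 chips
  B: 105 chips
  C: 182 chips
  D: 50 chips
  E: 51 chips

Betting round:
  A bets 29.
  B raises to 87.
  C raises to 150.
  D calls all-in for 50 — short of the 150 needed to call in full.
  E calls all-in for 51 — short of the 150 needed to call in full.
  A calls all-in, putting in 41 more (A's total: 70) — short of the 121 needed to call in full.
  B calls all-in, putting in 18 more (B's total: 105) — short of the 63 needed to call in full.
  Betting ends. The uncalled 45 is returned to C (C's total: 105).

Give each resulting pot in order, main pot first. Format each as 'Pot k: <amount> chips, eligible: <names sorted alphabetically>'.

Pot 1: 250 chips, eligible: A, B, C, D, E
Pot 2: 4 chips, eligible: A, B, C, E
Pot 3: 57 chips, eligible: A, B, C
Pot 4: 70 chips, eligible: B, C

Derivation:
Contributions (after 45 returned to C): A=70, B=105, C=105, D=50, E=51
Pot levels (distinct totals of non-folded players): 50, 51, 70, 105
Layer 1-50: 50 each from A, B, C, D, E = 50*5 = 250 chips; eligible A, B, C, D, E
Layer 51-51: 1 each from A, B, C, E = 1*4 = 4 chips; eligible A, B, C, E
Layer 52-70: 19 each from A, B, C = 19*3 = 57 chips; eligible A, B, C
Layer 71-105: 35 each from B, C = 35*2 = 70 chips; eligible B, C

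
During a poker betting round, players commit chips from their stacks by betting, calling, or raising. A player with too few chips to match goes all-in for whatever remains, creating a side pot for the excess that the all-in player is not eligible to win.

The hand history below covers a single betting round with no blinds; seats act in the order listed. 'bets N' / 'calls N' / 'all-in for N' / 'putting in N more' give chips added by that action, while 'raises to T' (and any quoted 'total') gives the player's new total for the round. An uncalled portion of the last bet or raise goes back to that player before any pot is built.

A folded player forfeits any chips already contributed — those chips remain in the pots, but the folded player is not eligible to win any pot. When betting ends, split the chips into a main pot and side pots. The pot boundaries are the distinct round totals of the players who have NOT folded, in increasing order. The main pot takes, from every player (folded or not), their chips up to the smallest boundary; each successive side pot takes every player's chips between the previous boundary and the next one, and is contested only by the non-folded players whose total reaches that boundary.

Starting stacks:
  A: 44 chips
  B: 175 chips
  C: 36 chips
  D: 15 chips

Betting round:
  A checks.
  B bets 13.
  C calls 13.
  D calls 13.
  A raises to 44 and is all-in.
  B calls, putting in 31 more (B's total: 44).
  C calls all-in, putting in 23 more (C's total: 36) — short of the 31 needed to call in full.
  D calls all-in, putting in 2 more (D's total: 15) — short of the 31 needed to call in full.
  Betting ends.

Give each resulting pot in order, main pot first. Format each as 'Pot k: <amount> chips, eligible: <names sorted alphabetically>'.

Contributions: A=44, B=44, C=36, D=15
Pot levels (distinct totals of non-folded players): 15, 36, 44
Layer 1-15: 15 each from A, B, C, D = 15*4 = 60 chips; eligible A, B, C, D
Layer 16-36: 21 each from A, B, C = 21*3 = 63 chips; eligible A, B, C
Layer 37-44: 8 each from A, B = 8*2 = 16 chips; eligible A, B

Pot 1: 60 chips, eligible: A, B, C, D
Pot 2: 63 chips, eligible: A, B, C
Pot 3: 16 chips, eligible: A, B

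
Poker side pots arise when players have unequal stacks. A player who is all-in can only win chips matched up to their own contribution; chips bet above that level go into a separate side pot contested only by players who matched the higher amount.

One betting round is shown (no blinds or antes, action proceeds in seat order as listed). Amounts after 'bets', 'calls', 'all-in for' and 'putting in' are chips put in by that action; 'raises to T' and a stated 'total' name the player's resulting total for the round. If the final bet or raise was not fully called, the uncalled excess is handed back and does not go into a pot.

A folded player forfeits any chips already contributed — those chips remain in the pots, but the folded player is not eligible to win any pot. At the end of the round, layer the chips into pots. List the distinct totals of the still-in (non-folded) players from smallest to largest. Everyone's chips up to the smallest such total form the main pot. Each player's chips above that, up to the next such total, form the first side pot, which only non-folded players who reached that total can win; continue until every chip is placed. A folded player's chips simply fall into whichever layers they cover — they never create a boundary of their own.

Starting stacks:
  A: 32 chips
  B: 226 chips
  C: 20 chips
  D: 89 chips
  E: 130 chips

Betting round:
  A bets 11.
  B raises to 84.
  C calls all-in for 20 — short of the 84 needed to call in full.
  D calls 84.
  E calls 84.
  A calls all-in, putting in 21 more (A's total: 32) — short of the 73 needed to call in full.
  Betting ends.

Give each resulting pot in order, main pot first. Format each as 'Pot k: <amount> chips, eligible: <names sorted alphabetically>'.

Pot 1: 100 chips, eligible: A, B, C, D, E
Pot 2: 48 chips, eligible: A, B, D, E
Pot 3: 156 chips, eligible: B, D, E

Derivation:
Contributions: A=32, B=84, C=20, D=84, E=84
Pot levels (distinct totals of non-folded players): 20, 32, 84
Layer 1-20: 20 each from A, B, C, D, E = 20*5 = 100 chips; eligible A, B, C, D, E
Layer 21-32: 12 each from A, B, D, E = 12*4 = 48 chips; eligible A, B, D, E
Layer 33-84: 52 each from B, D, E = 52*3 = 156 chips; eligible B, D, E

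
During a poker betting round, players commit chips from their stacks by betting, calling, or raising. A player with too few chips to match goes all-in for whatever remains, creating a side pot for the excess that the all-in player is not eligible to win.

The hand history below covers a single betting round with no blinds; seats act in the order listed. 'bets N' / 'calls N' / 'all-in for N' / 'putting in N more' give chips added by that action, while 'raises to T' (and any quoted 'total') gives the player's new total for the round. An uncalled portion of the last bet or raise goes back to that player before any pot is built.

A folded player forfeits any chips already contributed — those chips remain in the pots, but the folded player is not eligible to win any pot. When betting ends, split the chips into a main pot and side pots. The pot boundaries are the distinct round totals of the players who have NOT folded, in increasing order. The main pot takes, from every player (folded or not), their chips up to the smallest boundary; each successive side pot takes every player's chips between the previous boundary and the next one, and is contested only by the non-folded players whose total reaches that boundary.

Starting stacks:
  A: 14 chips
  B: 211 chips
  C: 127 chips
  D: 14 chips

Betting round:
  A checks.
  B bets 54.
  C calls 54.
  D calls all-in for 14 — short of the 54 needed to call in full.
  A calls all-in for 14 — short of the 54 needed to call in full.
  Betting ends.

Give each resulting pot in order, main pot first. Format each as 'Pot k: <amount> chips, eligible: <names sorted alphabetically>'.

Pot 1: 56 chips, eligible: A, B, C, D
Pot 2: 80 chips, eligible: B, C

Derivation:
Contributions: A=14, B=54, C=54, D=14
Pot levels (distinct totals of non-folded players): 14, 54
Layer 1-14: 14 each from A, B, C, D = 14*4 = 56 chips; eligible A, B, C, D
Layer 15-54: 40 each from B, C = 40*2 = 80 chips; eligible B, C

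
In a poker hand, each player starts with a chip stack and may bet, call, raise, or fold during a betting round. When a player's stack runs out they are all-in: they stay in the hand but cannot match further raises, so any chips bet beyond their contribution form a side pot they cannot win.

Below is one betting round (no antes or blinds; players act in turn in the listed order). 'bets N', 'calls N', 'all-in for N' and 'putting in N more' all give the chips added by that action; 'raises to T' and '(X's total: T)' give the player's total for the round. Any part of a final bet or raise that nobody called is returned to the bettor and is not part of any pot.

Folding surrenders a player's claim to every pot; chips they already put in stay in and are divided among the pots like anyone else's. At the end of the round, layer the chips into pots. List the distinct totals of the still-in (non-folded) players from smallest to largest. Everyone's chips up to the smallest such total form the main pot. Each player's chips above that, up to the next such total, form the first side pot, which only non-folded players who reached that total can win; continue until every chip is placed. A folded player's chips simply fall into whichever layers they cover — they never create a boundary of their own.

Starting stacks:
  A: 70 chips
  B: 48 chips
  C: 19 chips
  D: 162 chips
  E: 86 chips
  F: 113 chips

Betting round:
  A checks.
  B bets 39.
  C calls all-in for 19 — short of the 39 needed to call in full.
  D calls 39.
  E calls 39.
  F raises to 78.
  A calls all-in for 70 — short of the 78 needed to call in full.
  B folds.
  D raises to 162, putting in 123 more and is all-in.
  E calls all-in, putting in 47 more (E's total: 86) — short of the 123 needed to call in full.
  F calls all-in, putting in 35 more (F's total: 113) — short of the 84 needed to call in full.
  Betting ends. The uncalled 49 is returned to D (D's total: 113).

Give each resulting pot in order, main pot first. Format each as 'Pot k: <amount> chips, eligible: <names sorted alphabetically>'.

Pot 1: 114 chips, eligible: A, C, D, E, F
Pot 2: 224 chips, eligible: A, D, E, F
Pot 3: 48 chips, eligible: D, E, F
Pot 4: 54 chips, eligible: D, F

Derivation:
Contributions (after 49 returned to D): A=70, B=39, C=19, D=113, E=86, F=113
Folded: B
Pot levels (distinct totals of non-folded players): 19, 70, 86, 113
Layer 1-19: 19 each from A, B, C, D, E, F = 19*6 = 114 chips; eligible A, C, D, E, F
Layer 20-70: A 51 + B 20 + D 51 + E 51 + F 51 = 224 chips; eligible A, D, E, F
Layer 71-86: 16 each from D, E, F = 16*3 = 48 chips; eligible D, E, F
Layer 87-113: 27 each from D, F = 27*2 = 54 chips; eligible D, F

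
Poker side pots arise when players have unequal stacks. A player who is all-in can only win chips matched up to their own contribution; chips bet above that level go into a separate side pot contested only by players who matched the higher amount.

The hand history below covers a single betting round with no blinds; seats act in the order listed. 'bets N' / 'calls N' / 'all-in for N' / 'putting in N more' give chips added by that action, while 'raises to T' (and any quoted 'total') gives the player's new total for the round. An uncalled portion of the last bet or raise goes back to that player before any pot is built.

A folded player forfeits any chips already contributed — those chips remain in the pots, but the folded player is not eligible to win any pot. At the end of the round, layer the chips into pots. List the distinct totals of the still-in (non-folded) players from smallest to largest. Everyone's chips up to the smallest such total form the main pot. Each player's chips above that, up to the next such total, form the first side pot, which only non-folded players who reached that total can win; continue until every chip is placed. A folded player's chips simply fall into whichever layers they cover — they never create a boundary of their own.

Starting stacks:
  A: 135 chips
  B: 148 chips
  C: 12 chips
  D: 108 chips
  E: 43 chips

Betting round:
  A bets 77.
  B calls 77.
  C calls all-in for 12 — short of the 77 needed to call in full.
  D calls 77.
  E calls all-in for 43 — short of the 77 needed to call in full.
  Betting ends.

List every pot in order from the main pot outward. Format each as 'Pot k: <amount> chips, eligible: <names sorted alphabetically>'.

Pot 1: 60 chips, eligible: A, B, C, D, E
Pot 2: 124 chips, eligible: A, B, D, E
Pot 3: 102 chips, eligible: A, B, D

Derivation:
Contributions: A=77, B=77, C=12, D=77, E=43
Pot levels (distinct totals of non-folded players): 12, 43, 77
Layer 1-12: 12 each from A, B, C, D, E = 12*5 = 60 chips; eligible A, B, C, D, E
Layer 13-43: 31 each from A, B, D, E = 31*4 = 124 chips; eligible A, B, D, E
Layer 44-77: 34 each from A, B, D = 34*3 = 102 chips; eligible A, B, D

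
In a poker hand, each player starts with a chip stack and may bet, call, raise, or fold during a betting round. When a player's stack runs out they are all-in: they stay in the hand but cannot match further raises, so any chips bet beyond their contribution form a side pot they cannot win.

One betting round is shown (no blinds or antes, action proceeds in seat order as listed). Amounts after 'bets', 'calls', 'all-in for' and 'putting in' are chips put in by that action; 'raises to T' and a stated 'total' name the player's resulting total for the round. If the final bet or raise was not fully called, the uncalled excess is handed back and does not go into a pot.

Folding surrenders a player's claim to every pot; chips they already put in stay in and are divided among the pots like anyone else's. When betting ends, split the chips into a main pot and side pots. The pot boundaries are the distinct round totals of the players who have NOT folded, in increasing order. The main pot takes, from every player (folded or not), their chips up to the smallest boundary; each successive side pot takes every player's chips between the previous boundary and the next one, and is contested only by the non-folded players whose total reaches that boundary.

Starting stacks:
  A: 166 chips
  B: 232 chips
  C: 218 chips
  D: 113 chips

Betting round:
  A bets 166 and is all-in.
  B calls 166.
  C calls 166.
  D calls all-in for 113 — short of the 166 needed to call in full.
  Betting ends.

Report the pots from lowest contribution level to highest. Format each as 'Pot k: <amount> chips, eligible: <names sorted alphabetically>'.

Contributions: A=166, B=166, C=166, D=113
Pot levels (distinct totals of non-folded players): 113, 166
Layer 1-113: 113 each from A, B, C, D = 113*4 = 452 chips; eligible A, B, C, D
Layer 114-166: 53 each from A, B, C = 53*3 = 159 chips; eligible A, B, C

Pot 1: 452 chips, eligible: A, B, C, D
Pot 2: 159 chips, eligible: A, B, C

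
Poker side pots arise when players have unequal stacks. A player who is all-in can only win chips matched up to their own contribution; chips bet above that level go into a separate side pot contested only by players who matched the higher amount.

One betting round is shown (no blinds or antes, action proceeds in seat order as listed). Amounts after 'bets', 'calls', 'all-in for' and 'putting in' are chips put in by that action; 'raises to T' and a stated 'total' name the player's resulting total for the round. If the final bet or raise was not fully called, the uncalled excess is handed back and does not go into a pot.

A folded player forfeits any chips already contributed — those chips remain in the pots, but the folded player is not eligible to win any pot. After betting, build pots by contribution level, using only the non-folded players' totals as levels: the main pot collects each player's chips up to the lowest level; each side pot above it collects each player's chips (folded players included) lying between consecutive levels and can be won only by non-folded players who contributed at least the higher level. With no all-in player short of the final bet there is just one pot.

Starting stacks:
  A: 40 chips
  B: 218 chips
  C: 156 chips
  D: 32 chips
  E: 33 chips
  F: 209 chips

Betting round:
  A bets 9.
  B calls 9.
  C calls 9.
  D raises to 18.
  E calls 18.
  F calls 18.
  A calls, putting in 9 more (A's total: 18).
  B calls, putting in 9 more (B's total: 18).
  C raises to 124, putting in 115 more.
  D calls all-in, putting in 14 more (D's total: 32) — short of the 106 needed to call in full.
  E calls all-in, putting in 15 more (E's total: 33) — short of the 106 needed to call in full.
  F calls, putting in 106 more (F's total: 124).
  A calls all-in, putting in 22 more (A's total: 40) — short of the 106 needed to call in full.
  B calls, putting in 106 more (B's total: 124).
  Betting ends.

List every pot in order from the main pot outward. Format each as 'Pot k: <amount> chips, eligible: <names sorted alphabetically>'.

Pot 1: 192 chips, eligible: A, B, C, D, E, F
Pot 2: 5 chips, eligible: A, B, C, E, F
Pot 3: 28 chips, eligible: A, B, C, F
Pot 4: 252 chips, eligible: B, C, F

Derivation:
Contributions: A=40, B=124, C=124, D=32, E=33, F=124
Pot levels (distinct totals of non-folded players): 32, 33, 40, 124
Layer 1-32: 32 each from A, B, C, D, E, F = 32*6 = 192 chips; eligible A, B, C, D, E, F
Layer 33-33: 1 each from A, B, C, E, F = 1*5 = 5 chips; eligible A, B, C, E, F
Layer 34-40: 7 each from A, B, C, F = 7*4 = 28 chips; eligible A, B, C, F
Layer 41-124: 84 each from B, C, F = 84*3 = 252 chips; eligible B, C, F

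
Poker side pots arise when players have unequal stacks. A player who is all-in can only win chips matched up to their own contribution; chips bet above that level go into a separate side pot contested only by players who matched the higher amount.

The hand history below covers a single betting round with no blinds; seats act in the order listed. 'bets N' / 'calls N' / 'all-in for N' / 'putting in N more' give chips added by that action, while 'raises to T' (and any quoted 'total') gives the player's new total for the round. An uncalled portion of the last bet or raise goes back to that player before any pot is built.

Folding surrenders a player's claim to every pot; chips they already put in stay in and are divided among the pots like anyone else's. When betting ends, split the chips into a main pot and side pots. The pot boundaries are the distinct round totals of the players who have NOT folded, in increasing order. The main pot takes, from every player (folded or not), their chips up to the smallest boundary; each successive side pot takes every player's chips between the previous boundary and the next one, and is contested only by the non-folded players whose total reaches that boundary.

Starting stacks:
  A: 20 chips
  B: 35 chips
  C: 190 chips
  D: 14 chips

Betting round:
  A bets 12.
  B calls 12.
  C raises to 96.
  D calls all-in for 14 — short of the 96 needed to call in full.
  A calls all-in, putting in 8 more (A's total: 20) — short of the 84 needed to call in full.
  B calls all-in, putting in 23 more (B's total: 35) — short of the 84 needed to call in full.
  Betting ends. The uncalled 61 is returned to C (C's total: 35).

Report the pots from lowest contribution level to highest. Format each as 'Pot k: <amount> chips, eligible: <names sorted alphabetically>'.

Contributions (after 61 returned to C): A=20, B=35, C=35, D=14
Pot levels (distinct totals of non-folded players): 14, 20, 35
Layer 1-14: 14 each from A, B, C, D = 14*4 = 56 chips; eligible A, B, C, D
Layer 15-20: 6 each from A, B, C = 6*3 = 18 chips; eligible A, B, C
Layer 21-35: 15 each from B, C = 15*2 = 30 chips; eligible B, C

Pot 1: 56 chips, eligible: A, B, C, D
Pot 2: 18 chips, eligible: A, B, C
Pot 3: 30 chips, eligible: B, C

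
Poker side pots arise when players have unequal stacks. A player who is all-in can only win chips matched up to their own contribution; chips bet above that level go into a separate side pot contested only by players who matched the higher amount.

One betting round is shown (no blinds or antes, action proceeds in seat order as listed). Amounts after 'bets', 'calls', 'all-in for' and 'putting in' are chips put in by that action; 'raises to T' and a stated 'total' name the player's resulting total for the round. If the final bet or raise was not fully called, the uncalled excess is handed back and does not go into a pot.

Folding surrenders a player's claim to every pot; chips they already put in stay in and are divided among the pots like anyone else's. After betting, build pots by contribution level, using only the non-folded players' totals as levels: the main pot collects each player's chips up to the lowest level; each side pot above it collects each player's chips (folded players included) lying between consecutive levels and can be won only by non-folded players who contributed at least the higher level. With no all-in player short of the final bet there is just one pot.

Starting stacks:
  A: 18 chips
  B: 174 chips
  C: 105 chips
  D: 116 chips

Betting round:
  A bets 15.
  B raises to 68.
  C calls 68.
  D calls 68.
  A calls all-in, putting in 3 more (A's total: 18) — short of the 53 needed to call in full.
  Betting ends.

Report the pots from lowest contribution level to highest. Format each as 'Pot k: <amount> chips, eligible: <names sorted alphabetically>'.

Contributions: A=18, B=68, C=68, D=68
Pot levels (distinct totals of non-folded players): 18, 68
Layer 1-18: 18 each from A, B, C, D = 18*4 = 72 chips; eligible A, B, C, D
Layer 19-68: 50 each from B, C, D = 50*3 = 150 chips; eligible B, C, D

Pot 1: 72 chips, eligible: A, B, C, D
Pot 2: 150 chips, eligible: B, C, D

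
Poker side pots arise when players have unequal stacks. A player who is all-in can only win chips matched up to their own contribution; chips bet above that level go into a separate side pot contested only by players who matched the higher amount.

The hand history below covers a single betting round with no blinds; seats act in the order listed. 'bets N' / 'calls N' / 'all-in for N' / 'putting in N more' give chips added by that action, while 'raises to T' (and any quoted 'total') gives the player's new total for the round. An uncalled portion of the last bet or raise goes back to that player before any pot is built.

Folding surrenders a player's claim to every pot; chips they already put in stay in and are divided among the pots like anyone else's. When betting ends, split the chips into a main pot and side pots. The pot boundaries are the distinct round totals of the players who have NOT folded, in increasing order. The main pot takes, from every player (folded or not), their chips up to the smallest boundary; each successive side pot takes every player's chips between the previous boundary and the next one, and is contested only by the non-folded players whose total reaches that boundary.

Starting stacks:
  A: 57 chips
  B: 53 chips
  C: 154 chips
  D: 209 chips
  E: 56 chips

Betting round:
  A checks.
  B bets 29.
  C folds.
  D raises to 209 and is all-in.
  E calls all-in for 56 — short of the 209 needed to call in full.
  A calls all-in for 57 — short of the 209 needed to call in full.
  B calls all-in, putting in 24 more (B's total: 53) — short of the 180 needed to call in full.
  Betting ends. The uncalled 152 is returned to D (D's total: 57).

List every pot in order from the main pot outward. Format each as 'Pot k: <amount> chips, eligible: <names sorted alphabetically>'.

Contributions (after 152 returned to D): A=57, B=53, D=57, E=56
Folded: C
Pot levels (distinct totals of non-folded players): 53, 56, 57
Layer 1-53: 53 each from A, B, D, E = 53*4 = 212 chips; eligible A, B, D, E
Layer 54-56: 3 each from A, D, E = 3*3 = 9 chips; eligible A, D, E
Layer 57-57: 1 each from A, D = 1*2 = 2 chips; eligible A, D

Pot 1: 212 chips, eligible: A, B, D, E
Pot 2: 9 chips, eligible: A, D, E
Pot 3: 2 chips, eligible: A, D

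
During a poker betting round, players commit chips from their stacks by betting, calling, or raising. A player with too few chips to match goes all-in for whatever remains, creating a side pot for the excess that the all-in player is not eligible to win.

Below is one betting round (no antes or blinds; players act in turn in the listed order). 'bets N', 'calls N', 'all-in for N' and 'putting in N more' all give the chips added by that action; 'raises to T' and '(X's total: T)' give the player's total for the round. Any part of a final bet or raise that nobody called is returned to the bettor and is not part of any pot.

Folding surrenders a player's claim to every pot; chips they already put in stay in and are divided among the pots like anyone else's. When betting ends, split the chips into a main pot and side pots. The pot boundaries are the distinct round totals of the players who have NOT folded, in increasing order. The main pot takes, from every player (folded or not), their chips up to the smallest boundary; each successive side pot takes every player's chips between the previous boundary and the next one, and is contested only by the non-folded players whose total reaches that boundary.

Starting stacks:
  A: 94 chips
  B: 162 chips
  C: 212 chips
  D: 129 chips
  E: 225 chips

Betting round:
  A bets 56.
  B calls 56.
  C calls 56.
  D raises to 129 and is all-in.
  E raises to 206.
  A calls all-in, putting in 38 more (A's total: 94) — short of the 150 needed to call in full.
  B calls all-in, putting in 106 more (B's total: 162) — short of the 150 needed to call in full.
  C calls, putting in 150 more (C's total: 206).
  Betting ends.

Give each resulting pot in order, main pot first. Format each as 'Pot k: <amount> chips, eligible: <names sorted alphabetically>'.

Pot 1: 470 chips, eligible: A, B, C, D, E
Pot 2: 140 chips, eligible: B, C, D, E
Pot 3: 99 chips, eligible: B, C, E
Pot 4: 88 chips, eligible: C, E

Derivation:
Contributions: A=94, B=162, C=206, D=129, E=206
Pot levels (distinct totals of non-folded players): 94, 129, 162, 206
Layer 1-94: 94 each from A, B, C, D, E = 94*5 = 470 chips; eligible A, B, C, D, E
Layer 95-129: 35 each from B, C, D, E = 35*4 = 140 chips; eligible B, C, D, E
Layer 130-162: 33 each from B, C, E = 33*3 = 99 chips; eligible B, C, E
Layer 163-206: 44 each from C, E = 44*2 = 88 chips; eligible C, E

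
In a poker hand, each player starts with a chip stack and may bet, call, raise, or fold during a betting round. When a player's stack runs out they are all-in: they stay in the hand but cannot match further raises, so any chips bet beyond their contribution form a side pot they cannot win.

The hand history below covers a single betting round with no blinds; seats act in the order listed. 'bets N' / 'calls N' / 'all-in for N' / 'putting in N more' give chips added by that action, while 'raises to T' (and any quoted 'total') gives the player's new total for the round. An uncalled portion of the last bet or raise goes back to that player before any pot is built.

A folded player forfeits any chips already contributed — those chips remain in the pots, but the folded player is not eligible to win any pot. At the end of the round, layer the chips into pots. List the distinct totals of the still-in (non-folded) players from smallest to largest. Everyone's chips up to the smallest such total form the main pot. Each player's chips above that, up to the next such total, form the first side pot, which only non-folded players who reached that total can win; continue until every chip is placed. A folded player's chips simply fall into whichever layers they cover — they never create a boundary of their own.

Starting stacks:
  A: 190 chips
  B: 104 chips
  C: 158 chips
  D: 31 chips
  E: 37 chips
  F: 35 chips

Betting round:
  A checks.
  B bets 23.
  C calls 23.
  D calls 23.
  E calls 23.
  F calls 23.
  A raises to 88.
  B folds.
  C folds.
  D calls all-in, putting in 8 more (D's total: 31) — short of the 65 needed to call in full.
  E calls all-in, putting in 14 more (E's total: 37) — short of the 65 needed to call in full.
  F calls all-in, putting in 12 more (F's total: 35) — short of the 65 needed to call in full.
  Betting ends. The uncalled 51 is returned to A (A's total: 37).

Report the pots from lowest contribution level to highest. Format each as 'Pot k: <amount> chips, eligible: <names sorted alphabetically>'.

Pot 1: 170 chips, eligible: A, D, E, F
Pot 2: 12 chips, eligible: A, E, F
Pot 3: 4 chips, eligible: A, E

Derivation:
Contributions (after 51 returned to A): A=37, B=23, C=23, D=31, E=37, F=35
Folded: B, C
Pot levels (distinct totals of non-folded players): 31, 35, 37
Layer 1-31: A 31 + B 23 + C 23 + D 31 + E 31 + F 31 = 170 chips; eligible A, D, E, F
Layer 32-35: 4 each from A, E, F = 4*3 = 12 chips; eligible A, E, F
Layer 36-37: 2 each from A, E = 2*2 = 4 chips; eligible A, E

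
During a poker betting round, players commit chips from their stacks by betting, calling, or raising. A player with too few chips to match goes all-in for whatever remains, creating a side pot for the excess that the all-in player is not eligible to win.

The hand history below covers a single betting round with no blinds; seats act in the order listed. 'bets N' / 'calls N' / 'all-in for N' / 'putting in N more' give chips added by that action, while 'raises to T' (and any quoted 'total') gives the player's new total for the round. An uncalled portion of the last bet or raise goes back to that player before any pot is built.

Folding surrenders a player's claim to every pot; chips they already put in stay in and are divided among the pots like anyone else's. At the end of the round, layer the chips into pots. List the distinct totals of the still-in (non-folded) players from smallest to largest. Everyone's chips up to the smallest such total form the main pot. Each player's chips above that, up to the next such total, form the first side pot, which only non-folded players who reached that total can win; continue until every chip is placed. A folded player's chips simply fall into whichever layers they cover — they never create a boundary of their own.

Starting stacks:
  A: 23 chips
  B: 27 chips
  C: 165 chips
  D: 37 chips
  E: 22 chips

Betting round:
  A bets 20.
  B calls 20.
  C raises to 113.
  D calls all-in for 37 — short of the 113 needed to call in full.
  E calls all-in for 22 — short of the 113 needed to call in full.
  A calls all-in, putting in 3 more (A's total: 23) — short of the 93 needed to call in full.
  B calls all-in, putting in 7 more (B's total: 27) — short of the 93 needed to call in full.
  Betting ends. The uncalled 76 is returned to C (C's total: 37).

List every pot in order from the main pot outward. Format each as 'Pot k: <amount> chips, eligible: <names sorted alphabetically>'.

Contributions (after 76 returned to C): A=23, B=27, C=37, D=37, E=22
Pot levels (distinct totals of non-folded players): 22, 23, 27, 37
Layer 1-22: 22 each from A, B, C, D, E = 22*5 = 110 chips; eligible A, B, C, D, E
Layer 23-23: 1 each from A, B, C, D = 1*4 = 4 chips; eligible A, B, C, D
Layer 24-27: 4 each from B, C, D = 4*3 = 12 chips; eligible B, C, D
Layer 28-37: 10 each from C, D = 10*2 = 20 chips; eligible C, D

Pot 1: 110 chips, eligible: A, B, C, D, E
Pot 2: 4 chips, eligible: A, B, C, D
Pot 3: 12 chips, eligible: B, C, D
Pot 4: 20 chips, eligible: C, D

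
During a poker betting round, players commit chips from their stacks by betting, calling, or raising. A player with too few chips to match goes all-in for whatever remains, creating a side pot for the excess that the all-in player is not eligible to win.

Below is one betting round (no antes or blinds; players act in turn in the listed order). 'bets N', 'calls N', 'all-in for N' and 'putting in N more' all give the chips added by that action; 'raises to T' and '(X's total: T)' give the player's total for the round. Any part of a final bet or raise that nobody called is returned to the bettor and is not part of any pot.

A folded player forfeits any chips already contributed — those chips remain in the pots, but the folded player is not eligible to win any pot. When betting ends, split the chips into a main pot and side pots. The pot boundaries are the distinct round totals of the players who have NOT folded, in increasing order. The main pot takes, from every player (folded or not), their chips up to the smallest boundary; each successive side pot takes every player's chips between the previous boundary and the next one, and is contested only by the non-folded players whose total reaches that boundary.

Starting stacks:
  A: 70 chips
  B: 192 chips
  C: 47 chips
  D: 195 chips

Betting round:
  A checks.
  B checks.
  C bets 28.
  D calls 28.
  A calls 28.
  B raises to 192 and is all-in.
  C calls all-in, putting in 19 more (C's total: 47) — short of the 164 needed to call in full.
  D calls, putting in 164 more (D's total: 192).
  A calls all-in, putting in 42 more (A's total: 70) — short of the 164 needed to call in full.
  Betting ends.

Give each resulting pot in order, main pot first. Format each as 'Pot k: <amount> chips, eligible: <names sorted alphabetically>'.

Contributions: A=70, B=192, C=47, D=192
Pot levels (distinct totals of non-folded players): 47, 70, 192
Layer 1-47: 47 each from A, B, C, D = 47*4 = 188 chips; eligible A, B, C, D
Layer 48-70: 23 each from A, B, D = 23*3 = 69 chips; eligible A, B, D
Layer 71-192: 122 each from B, D = 122*2 = 244 chips; eligible B, D

Pot 1: 188 chips, eligible: A, B, C, D
Pot 2: 69 chips, eligible: A, B, D
Pot 3: 244 chips, eligible: B, D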